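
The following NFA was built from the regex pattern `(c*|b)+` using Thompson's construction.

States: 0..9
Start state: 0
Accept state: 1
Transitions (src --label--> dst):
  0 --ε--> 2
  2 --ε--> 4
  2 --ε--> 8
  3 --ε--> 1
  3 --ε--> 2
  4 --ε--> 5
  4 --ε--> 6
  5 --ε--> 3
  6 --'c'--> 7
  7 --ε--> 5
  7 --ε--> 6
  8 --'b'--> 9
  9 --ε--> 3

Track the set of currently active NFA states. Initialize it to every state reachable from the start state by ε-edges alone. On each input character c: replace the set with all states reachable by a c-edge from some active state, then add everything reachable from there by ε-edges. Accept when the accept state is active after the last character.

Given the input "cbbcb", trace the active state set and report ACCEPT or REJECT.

S₀ = ε-closure({0}) = {0,1,2,3,4,5,6,8}
'c' @ 1: {1,2,3,4,5,6,7,8}  [accepting]
'b' @ 2: {1,2,3,4,5,6,8,9}  [accepting]
'b' @ 3: {1,2,3,4,5,6,8,9}  [accepting]
'c' @ 4: {1,2,3,4,5,6,7,8}  [accepting]
'b' @ 5: {1,2,3,4,5,6,8,9}  [accepting]
final: {1,2,3,4,5,6,8,9}; accept 1 in set

Answer: ACCEPT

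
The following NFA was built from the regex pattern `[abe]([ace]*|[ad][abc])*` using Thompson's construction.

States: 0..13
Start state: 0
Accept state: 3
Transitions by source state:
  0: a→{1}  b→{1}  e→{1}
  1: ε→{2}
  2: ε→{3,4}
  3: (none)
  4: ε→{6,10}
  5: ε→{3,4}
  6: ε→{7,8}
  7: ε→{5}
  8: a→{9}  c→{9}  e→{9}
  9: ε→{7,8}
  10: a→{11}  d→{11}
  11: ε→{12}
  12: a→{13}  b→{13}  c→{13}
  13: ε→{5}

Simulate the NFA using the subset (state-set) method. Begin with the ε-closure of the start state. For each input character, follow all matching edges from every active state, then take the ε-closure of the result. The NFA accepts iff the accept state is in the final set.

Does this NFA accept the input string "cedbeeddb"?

Answer: REJECT

Derivation:
start: ε-closure({0}) = {0}
'c' @ 1: {}  — no active states
rest 'edbeeddb' ignored (set empty)
end set {} — state 3 not in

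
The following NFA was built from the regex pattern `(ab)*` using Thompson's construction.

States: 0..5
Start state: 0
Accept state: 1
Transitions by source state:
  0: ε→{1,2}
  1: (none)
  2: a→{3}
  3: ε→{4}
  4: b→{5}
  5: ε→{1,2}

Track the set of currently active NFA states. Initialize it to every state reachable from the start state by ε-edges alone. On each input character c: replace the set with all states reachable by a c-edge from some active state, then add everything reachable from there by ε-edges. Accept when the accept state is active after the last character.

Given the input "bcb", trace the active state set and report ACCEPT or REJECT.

S₀ = ε-closure({0}) = {0,1,2}
'b' @ 1: {}  — state set empty
rest 'cb' ignored (set empty)
after full input: {}  (accept=1 not in)

Answer: REJECT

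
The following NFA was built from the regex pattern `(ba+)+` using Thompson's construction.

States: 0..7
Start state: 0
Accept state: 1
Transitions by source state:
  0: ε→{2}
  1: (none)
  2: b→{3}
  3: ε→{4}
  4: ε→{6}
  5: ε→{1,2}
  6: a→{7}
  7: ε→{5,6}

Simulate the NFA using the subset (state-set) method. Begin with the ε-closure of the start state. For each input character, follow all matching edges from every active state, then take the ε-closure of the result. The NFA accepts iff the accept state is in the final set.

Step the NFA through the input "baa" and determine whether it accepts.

Answer: ACCEPT

Steps:
S₀ = ε-closure({0}) = {0,2}
'b' @ 1: {3,4,6}
'a' @ 2: {1,2,5,6,7}  ✓accept
'a' @ 3: {1,2,5,6,7}  ✓accept
final: {1,2,5,6,7}; accept 1 in set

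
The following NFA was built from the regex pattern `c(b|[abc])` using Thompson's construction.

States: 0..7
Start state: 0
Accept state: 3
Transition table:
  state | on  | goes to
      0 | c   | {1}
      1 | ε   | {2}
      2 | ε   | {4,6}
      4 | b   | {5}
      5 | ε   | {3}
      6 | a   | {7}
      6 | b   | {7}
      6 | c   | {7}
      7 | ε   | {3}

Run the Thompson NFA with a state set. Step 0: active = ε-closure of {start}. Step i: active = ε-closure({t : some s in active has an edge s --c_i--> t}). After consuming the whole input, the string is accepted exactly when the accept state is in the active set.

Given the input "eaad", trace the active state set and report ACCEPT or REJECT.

initial (ε-close {0}): {0}
'e' @ 1: {}  — state set empty
rest 'aad' ignored (set empty)
final: {}; accept 3 not in set

Answer: REJECT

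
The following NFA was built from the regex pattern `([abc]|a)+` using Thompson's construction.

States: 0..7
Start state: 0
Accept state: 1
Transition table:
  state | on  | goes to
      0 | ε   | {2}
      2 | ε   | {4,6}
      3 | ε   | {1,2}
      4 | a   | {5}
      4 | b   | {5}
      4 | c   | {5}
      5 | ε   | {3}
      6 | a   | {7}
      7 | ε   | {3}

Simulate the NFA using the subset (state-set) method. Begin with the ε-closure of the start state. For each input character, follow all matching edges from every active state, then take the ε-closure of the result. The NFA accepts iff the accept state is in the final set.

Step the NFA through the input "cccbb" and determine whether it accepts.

Answer: ACCEPT

Steps:
start: ε-closure({0}) = {0,2,4,6}
'c' @ 1: {1,2,3,4,5,6}  ✓accept
'c' @ 2: {1,2,3,4,5,6}  ✓accept
'c' @ 3: {1,2,3,4,5,6}  ✓accept
'b' @ 4: {1,2,3,4,5,6}  ✓accept
'b' @ 5: {1,2,3,4,5,6}  ✓accept
final: {1,2,3,4,5,6}; accept 1 in set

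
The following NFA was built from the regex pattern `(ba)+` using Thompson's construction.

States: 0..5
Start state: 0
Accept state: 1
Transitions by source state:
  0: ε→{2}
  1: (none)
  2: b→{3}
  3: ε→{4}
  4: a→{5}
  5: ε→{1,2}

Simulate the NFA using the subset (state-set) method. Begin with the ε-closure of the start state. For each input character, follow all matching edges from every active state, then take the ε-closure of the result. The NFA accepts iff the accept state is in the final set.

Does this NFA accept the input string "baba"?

Answer: ACCEPT

Derivation:
S₀ = ε-closure({0}) = {0,2}
'b' @ 1: {3,4}
'a' @ 2: {1,2,5}  (accept∈set)
'b' @ 3: {3,4}
'a' @ 4: {1,2,5}  (accept∈set)
end set {1,2,5} — state 1 in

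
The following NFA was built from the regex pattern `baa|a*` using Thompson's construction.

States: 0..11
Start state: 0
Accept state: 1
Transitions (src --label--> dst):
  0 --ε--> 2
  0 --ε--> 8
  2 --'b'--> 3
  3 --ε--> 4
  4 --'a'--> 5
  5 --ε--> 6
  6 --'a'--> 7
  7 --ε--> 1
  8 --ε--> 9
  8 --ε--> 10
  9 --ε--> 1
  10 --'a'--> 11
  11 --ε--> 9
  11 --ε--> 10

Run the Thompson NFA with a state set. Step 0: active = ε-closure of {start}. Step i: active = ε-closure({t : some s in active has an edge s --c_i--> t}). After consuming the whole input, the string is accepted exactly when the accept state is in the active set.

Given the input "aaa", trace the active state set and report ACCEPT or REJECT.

Answer: ACCEPT

Derivation:
initial (ε-close {0}): {0,1,2,8,9,10}
'a' @ 1: {1,9,10,11}  ✓accept
'a' @ 2: {1,9,10,11}  ✓accept
'a' @ 3: {1,9,10,11}  ✓accept
final: {1,9,10,11}; accept 1 in set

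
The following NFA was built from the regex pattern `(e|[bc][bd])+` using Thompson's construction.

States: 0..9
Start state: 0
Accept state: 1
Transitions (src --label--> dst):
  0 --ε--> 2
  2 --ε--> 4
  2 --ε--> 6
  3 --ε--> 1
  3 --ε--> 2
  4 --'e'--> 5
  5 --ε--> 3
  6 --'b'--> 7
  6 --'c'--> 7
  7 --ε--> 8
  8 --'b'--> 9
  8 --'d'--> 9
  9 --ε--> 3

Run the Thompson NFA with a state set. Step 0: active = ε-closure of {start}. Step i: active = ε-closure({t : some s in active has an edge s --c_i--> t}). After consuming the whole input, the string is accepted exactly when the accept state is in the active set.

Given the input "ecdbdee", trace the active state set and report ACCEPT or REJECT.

Answer: ACCEPT

Steps:
initial (ε-close {0}): {0,2,4,6}
'e' @ 1: {1,2,3,4,5,6}  (accept∈set)
'c' @ 2: {7,8}
'd' @ 3: {1,2,3,4,6,9}  (accept∈set)
'b' @ 4: {7,8}
'd' @ 5: {1,2,3,4,6,9}  (accept∈set)
'e' @ 6: {1,2,3,4,5,6}  (accept∈set)
'e' @ 7: {1,2,3,4,5,6}  (accept∈set)
end set {1,2,3,4,5,6} — state 1 in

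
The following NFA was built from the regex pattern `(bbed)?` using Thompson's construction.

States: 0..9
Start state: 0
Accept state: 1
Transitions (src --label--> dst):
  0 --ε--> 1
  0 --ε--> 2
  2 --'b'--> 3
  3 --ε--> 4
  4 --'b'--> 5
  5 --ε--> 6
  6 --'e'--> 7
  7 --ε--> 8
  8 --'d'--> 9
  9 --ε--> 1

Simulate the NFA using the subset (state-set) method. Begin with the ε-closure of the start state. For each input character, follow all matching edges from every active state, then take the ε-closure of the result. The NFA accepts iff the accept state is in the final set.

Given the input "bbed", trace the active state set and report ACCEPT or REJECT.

start: ε-closure({0}) = {0,1,2}
'b' @ 1: {3,4}
'b' @ 2: {5,6}
'e' @ 3: {7,8}
'd' @ 4: {1,9}  [accepting]
end set {1,9} — state 1 in

Answer: ACCEPT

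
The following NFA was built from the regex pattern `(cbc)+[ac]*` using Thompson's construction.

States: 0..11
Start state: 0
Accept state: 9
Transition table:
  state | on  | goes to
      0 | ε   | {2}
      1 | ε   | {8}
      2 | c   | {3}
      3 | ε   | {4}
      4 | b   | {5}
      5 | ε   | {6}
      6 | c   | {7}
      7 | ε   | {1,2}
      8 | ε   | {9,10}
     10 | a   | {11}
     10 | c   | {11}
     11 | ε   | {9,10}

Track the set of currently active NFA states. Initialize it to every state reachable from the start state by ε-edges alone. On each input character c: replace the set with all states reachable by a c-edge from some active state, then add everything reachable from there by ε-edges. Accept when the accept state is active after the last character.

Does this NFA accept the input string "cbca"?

Answer: ACCEPT

Trace:
S₀ = ε-closure({0}) = {0,2}
'c' @ 1: {3,4}
'b' @ 2: {5,6}
'c' @ 3: {1,2,7,8,9,10}  (accept∈set)
'a' @ 4: {9,10,11}  (accept∈set)
end set {9,10,11} — state 9 in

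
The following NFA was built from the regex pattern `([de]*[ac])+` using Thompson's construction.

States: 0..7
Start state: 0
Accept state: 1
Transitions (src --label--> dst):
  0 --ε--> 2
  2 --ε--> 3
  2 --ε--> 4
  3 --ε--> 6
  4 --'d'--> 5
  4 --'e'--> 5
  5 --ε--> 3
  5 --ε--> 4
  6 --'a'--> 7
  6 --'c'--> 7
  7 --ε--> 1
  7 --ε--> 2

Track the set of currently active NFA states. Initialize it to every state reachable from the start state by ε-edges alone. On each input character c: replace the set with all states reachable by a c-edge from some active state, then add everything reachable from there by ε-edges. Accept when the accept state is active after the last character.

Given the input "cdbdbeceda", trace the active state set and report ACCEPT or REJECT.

S₀ = ε-closure({0}) = {0,2,3,4,6}
'c' @ 1: {1,2,3,4,6,7}  ✓accept
'd' @ 2: {3,4,5,6}
'b' @ 3: {}  — state set empty
rest 'dbeceda' ignored (set empty)
end set {} — state 1 not in

Answer: REJECT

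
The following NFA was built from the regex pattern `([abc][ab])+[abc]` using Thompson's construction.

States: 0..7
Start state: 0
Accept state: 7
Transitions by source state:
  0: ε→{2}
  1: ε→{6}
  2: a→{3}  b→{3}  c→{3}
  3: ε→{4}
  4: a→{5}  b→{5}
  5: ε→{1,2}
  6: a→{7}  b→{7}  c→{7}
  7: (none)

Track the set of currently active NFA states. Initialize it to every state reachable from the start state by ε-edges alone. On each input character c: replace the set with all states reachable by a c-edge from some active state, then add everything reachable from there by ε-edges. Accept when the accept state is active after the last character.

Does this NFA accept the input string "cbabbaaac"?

start: ε-closure({0}) = {0,2}
'c' @ 1: {3,4}
'b' @ 2: {1,2,5,6}
'a' @ 3: {3,4,7}  (accept∈set)
'b' @ 4: {1,2,5,6}
'b' @ 5: {3,4,7}  (accept∈set)
'a' @ 6: {1,2,5,6}
'a' @ 7: {3,4,7}  (accept∈set)
'a' @ 8: {1,2,5,6}
'c' @ 9: {3,4,7}  (accept∈set)
final: {3,4,7}; accept 7 in set

Answer: ACCEPT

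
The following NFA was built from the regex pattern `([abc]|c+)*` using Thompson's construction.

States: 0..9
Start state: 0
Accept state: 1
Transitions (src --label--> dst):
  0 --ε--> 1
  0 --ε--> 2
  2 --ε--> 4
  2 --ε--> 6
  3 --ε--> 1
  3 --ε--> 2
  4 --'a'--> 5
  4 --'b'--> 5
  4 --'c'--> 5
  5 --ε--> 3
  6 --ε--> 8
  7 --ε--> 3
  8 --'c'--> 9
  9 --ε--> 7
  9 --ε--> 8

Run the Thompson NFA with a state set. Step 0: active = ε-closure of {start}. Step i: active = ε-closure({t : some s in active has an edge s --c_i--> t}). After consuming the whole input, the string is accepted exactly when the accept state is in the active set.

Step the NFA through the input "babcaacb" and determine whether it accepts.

Answer: ACCEPT

Derivation:
initial (ε-close {0}): {0,1,2,4,6,8}
'b' @ 1: {1,2,3,4,5,6,8}  (accept∈set)
'a' @ 2: {1,2,3,4,5,6,8}  (accept∈set)
'b' @ 3: {1,2,3,4,5,6,8}  (accept∈set)
'c' @ 4: {1,2,3,4,5,6,7,8,9}  (accept∈set)
'a' @ 5: {1,2,3,4,5,6,8}  (accept∈set)
'a' @ 6: {1,2,3,4,5,6,8}  (accept∈set)
'c' @ 7: {1,2,3,4,5,6,7,8,9}  (accept∈set)
'b' @ 8: {1,2,3,4,5,6,8}  (accept∈set)
final: {1,2,3,4,5,6,8}; accept 1 in set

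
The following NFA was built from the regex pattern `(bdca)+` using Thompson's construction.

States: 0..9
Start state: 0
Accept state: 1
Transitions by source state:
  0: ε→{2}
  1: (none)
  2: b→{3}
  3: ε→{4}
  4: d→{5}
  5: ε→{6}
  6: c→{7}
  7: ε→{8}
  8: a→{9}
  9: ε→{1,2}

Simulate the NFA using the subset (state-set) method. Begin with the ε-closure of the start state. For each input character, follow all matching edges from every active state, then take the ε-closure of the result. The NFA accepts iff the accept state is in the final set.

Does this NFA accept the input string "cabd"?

S₀ = ε-closure({0}) = {0,2}
'c' @ 1: {}  — state set empty
rest 'abd' ignored (set empty)
final: {}; accept 1 not in set

Answer: REJECT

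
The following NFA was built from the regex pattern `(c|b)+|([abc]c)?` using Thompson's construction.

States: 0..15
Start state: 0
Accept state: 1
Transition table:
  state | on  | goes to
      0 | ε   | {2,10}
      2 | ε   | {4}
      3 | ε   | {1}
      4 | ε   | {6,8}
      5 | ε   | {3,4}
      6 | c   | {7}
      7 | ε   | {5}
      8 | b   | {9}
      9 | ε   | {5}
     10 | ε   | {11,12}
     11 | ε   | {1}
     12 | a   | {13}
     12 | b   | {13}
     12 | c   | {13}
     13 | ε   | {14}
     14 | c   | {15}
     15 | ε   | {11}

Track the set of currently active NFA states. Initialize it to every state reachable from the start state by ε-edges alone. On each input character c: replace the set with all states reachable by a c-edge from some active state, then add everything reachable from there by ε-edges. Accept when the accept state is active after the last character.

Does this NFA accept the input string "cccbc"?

Answer: ACCEPT

Derivation:
start: ε-closure({0}) = {0,1,2,4,6,8,10,11,12}
'c' @ 1: {1,3,4,5,6,7,8,13,14}  [accepting]
'c' @ 2: {1,3,4,5,6,7,8,11,15}  [accepting]
'c' @ 3: {1,3,4,5,6,7,8}  [accepting]
'b' @ 4: {1,3,4,5,6,8,9}  [accepting]
'c' @ 5: {1,3,4,5,6,7,8}  [accepting]
after full input: {1,3,4,5,6,7,8}  (accept=1 in)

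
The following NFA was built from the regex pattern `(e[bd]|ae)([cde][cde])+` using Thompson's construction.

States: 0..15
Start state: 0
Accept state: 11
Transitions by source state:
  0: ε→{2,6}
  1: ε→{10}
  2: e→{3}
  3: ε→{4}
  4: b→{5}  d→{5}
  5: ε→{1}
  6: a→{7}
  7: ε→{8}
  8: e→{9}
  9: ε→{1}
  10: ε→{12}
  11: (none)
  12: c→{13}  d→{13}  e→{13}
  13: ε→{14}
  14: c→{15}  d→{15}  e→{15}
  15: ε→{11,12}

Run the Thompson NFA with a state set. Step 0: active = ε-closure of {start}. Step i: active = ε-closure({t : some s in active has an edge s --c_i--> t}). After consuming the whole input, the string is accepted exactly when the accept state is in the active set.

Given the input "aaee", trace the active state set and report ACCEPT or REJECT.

S₀ = ε-closure({0}) = {0,2,6}
'a' @ 1: {7,8}
'a' @ 2: {}  — dead — no transitions
rest 'ee' ignored (set empty)
end set {} — state 11 not in

Answer: REJECT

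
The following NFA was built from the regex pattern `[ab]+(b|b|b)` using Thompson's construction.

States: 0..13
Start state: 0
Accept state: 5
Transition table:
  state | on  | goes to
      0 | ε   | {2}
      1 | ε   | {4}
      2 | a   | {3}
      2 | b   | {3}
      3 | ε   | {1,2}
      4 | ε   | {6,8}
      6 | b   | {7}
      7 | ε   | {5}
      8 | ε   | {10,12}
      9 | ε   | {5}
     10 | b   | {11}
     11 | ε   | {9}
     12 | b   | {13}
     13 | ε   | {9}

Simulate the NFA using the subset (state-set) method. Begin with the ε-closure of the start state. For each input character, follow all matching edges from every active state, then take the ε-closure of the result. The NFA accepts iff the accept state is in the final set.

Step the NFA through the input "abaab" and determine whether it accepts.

Answer: ACCEPT

Steps:
initial (ε-close {0}): {0,2}
'a' @ 1: {1,2,3,4,6,8,10,12}
'b' @ 2: {1,2,3,4,5,6,7,8,9,10,11,12,13}  [accepting]
'a' @ 3: {1,2,3,4,6,8,10,12}
'a' @ 4: {1,2,3,4,6,8,10,12}
'b' @ 5: {1,2,3,4,5,6,7,8,9,10,11,12,13}  [accepting]
after full input: {1,2,3,4,5,6,7,8,9,10,11,12,13}  (accept=5 in)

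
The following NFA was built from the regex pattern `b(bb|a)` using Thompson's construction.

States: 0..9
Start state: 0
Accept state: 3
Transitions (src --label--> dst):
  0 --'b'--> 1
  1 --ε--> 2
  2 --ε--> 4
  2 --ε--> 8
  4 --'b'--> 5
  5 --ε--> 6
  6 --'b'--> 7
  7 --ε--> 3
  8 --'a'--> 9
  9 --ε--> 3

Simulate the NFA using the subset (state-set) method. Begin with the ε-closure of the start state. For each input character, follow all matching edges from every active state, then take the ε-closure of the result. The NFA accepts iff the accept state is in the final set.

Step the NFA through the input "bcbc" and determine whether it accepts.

Answer: REJECT

Derivation:
S₀ = ε-closure({0}) = {0}
'b' @ 1: {1,2,4,8}
'c' @ 2: {}  — no active states
rest 'bc' ignored (set empty)
end set {} — state 3 not in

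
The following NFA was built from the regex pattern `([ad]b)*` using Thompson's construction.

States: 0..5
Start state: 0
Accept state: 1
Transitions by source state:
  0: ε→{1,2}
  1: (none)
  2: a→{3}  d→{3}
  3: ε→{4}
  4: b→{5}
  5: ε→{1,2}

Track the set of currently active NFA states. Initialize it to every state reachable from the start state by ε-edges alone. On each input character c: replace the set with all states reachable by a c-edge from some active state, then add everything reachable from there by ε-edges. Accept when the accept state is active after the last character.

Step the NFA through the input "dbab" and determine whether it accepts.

Answer: ACCEPT

Steps:
S₀ = ε-closure({0}) = {0,1,2}
'd' @ 1: {3,4}
'b' @ 2: {1,2,5}  ✓accept
'a' @ 3: {3,4}
'b' @ 4: {1,2,5}  ✓accept
final: {1,2,5}; accept 1 in set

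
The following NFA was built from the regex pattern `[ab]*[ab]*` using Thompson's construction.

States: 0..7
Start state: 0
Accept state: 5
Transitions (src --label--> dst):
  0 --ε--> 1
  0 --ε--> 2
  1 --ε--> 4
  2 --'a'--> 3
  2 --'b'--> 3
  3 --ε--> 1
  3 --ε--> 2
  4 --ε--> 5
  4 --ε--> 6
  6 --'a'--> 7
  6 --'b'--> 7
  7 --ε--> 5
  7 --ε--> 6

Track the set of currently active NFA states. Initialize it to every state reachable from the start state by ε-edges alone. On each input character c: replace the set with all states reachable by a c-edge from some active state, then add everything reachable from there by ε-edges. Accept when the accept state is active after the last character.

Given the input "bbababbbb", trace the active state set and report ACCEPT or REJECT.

initial (ε-close {0}): {0,1,2,4,5,6}
'b' @ 1: {1,2,3,4,5,6,7}  ✓accept
'b' @ 2: {1,2,3,4,5,6,7}  ✓accept
'a' @ 3: {1,2,3,4,5,6,7}  ✓accept
'b' @ 4: {1,2,3,4,5,6,7}  ✓accept
'a' @ 5: {1,2,3,4,5,6,7}  ✓accept
'b' @ 6: {1,2,3,4,5,6,7}  ✓accept
'b' @ 7: {1,2,3,4,5,6,7}  ✓accept
'b' @ 8: {1,2,3,4,5,6,7}  ✓accept
'b' @ 9: {1,2,3,4,5,6,7}  ✓accept
end set {1,2,3,4,5,6,7} — state 5 in

Answer: ACCEPT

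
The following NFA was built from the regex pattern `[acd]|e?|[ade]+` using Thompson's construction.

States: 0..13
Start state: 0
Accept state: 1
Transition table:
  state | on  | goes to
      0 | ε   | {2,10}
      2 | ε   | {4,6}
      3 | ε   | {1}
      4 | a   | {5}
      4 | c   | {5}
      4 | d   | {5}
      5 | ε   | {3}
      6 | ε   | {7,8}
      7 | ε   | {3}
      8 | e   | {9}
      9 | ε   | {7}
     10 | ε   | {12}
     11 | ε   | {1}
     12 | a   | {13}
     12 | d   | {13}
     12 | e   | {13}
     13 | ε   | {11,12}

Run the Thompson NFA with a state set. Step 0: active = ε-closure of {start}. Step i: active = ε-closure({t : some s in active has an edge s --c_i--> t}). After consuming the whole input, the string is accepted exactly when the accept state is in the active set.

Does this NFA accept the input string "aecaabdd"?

Answer: REJECT

Derivation:
start: ε-closure({0}) = {0,1,2,3,4,6,7,8,10,12}
'a' @ 1: {1,3,5,11,12,13}  (accept∈set)
'e' @ 2: {1,11,12,13}  (accept∈set)
'c' @ 3: {}  — no active states
rest 'aabdd' ignored (set empty)
final: {}; accept 1 not in set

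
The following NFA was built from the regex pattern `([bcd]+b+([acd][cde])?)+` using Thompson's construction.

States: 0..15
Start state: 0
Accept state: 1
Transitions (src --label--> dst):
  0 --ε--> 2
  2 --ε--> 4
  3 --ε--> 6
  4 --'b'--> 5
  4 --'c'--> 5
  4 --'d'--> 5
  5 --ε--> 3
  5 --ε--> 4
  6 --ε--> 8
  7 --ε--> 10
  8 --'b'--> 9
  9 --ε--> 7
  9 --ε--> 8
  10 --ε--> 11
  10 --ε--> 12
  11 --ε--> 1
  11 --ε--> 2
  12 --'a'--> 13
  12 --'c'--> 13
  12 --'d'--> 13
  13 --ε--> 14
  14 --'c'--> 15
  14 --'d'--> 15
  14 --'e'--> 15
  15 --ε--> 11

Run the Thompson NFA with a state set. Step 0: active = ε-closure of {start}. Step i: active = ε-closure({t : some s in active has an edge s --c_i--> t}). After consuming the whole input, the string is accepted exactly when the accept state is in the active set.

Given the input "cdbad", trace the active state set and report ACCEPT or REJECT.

Answer: ACCEPT

Steps:
initial (ε-close {0}): {0,2,4}
'c' @ 1: {3,4,5,6,8}
'd' @ 2: {3,4,5,6,8}
'b' @ 3: {1,2,3,4,5,6,7,8,9,10,11,12}  ✓accept
'a' @ 4: {13,14}
'd' @ 5: {1,2,4,11,15}  ✓accept
after full input: {1,2,4,11,15}  (accept=1 in)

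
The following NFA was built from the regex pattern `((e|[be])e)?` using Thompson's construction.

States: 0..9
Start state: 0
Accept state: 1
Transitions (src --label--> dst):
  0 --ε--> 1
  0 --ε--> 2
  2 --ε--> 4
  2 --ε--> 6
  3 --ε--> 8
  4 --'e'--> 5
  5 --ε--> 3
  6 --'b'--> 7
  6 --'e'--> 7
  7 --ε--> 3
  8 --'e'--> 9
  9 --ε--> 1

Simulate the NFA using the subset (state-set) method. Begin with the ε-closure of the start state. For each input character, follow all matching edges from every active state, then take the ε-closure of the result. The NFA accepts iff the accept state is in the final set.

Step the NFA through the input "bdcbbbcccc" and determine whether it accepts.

S₀ = ε-closure({0}) = {0,1,2,4,6}
'b' @ 1: {3,7,8}
'd' @ 2: {}  — dead — no transitions
rest 'cbbbcccc' ignored (set empty)
after full input: {}  (accept=1 not in)

Answer: REJECT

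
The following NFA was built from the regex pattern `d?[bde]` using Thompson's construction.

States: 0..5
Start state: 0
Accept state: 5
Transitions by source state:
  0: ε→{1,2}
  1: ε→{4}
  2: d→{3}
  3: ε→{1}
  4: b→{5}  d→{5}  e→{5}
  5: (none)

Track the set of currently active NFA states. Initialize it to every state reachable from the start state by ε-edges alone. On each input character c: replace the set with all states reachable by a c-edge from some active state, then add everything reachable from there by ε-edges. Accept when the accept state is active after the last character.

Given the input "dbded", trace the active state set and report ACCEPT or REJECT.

initial (ε-close {0}): {0,1,2,4}
'd' @ 1: {1,3,4,5}  (accept∈set)
'b' @ 2: {5}  (accept∈set)
'd' @ 3: {}  — no active states
rest 'ed' ignored (set empty)
end set {} — state 5 not in

Answer: REJECT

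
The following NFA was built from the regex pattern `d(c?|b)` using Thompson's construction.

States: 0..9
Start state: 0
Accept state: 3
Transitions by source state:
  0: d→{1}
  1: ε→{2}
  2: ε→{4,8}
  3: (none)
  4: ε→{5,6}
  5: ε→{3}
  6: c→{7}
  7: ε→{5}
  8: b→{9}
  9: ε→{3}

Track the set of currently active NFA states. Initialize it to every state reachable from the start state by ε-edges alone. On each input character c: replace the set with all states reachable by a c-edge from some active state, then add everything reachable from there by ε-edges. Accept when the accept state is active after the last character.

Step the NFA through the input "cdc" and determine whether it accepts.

S₀ = ε-closure({0}) = {0}
'c' @ 1: {}  — no active states
rest 'dc' ignored (set empty)
end set {} — state 3 not in

Answer: REJECT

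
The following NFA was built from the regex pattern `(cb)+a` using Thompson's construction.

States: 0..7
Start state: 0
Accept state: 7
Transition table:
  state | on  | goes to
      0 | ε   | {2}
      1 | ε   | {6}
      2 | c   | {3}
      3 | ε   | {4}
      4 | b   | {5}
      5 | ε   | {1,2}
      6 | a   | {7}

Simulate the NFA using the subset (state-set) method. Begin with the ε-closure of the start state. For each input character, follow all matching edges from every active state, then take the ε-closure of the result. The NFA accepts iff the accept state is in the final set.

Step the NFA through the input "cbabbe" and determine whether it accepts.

S₀ = ε-closure({0}) = {0,2}
'c' @ 1: {3,4}
'b' @ 2: {1,2,5,6}
'a' @ 3: {7}  ✓accept
'b' @ 4: {}  — dead — no transitions
rest 'be' ignored (set empty)
final: {}; accept 7 not in set

Answer: REJECT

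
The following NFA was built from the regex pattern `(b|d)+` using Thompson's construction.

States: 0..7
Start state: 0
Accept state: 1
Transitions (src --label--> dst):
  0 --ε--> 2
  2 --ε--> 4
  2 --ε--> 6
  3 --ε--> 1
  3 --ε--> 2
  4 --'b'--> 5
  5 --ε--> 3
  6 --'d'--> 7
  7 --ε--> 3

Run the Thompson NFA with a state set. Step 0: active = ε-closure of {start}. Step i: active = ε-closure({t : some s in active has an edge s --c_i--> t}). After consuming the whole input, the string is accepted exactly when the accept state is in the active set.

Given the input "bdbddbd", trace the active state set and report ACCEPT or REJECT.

start: ε-closure({0}) = {0,2,4,6}
'b' @ 1: {1,2,3,4,5,6}  (accept∈set)
'd' @ 2: {1,2,3,4,6,7}  (accept∈set)
'b' @ 3: {1,2,3,4,5,6}  (accept∈set)
'd' @ 4: {1,2,3,4,6,7}  (accept∈set)
'd' @ 5: {1,2,3,4,6,7}  (accept∈set)
'b' @ 6: {1,2,3,4,5,6}  (accept∈set)
'd' @ 7: {1,2,3,4,6,7}  (accept∈set)
after full input: {1,2,3,4,6,7}  (accept=1 in)

Answer: ACCEPT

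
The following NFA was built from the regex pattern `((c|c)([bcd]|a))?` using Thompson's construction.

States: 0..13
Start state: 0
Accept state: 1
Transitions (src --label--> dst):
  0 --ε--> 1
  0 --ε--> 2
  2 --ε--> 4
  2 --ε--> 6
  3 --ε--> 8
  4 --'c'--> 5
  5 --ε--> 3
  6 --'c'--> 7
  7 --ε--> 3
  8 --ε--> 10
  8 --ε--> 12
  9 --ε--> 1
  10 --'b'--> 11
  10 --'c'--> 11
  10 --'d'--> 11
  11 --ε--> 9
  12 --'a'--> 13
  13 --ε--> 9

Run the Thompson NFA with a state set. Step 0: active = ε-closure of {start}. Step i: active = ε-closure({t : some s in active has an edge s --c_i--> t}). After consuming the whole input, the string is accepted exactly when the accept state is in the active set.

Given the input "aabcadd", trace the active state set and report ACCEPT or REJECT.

S₀ = ε-closure({0}) = {0,1,2,4,6}
'a' @ 1: {}  — state set empty
rest 'abcadd' ignored (set empty)
final: {}; accept 1 not in set

Answer: REJECT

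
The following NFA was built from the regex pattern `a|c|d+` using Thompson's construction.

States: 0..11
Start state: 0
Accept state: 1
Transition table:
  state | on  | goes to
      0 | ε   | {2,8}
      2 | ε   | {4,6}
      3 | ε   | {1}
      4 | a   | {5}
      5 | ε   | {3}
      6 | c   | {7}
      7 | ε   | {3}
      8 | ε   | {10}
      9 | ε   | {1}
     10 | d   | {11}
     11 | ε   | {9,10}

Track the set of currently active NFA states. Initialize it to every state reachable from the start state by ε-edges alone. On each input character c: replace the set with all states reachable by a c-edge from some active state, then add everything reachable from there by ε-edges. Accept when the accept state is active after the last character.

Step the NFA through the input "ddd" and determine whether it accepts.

S₀ = ε-closure({0}) = {0,2,4,6,8,10}
'd' @ 1: {1,9,10,11}  (accept∈set)
'd' @ 2: {1,9,10,11}  (accept∈set)
'd' @ 3: {1,9,10,11}  (accept∈set)
end set {1,9,10,11} — state 1 in

Answer: ACCEPT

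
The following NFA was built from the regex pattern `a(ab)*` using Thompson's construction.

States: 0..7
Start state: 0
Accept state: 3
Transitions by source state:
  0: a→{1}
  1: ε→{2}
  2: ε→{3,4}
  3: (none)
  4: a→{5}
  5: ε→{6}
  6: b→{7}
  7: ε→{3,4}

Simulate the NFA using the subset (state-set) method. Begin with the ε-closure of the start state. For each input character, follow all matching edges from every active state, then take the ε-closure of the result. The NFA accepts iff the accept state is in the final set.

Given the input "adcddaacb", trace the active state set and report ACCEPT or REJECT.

Answer: REJECT

Derivation:
S₀ = ε-closure({0}) = {0}
'a' @ 1: {1,2,3,4}  (accept∈set)
'd' @ 2: {}  — dead — no transitions
rest 'cddaacb' ignored (set empty)
after full input: {}  (accept=3 not in)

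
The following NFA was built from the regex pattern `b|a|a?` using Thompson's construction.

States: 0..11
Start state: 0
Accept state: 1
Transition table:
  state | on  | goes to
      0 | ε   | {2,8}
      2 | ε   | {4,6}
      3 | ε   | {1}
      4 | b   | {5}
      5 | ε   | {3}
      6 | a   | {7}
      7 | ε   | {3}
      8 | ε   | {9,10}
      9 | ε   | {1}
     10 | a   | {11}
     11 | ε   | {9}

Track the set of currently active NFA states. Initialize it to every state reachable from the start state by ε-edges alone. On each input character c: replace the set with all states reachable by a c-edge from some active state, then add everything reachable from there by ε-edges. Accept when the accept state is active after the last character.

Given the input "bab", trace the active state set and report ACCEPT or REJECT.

Answer: REJECT

Derivation:
initial (ε-close {0}): {0,1,2,4,6,8,9,10}
'b' @ 1: {1,3,5}  (accept∈set)
'a' @ 2: {}  — dead — no transitions
rest 'b' ignored (set empty)
end set {} — state 1 not in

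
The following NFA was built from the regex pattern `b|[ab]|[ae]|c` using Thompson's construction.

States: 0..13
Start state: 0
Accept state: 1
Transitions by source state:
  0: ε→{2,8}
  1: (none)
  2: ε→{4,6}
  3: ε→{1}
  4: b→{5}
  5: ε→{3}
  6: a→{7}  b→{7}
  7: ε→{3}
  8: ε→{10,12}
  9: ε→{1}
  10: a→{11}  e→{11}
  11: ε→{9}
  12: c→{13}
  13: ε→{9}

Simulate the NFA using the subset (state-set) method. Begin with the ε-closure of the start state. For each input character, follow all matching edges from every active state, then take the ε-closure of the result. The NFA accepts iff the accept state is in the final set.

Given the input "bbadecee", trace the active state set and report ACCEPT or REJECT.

S₀ = ε-closure({0}) = {0,2,4,6,8,10,12}
'b' @ 1: {1,3,5,7}  (accept∈set)
'b' @ 2: {}  — no active states
rest 'adecee' ignored (set empty)
after full input: {}  (accept=1 not in)

Answer: REJECT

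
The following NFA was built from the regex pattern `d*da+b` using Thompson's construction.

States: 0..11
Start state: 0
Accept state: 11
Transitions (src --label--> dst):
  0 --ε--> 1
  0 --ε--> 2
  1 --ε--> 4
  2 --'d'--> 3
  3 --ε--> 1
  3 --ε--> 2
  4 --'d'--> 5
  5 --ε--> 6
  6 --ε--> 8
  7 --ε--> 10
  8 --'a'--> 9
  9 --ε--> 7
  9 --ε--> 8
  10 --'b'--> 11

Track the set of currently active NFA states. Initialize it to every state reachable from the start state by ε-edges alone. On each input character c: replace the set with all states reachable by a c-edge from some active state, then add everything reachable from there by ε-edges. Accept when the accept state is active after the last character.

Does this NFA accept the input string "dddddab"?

Answer: ACCEPT

Trace:
start: ε-closure({0}) = {0,1,2,4}
'd' @ 1: {1,2,3,4,5,6,8}
'd' @ 2: {1,2,3,4,5,6,8}
'd' @ 3: {1,2,3,4,5,6,8}
'd' @ 4: {1,2,3,4,5,6,8}
'd' @ 5: {1,2,3,4,5,6,8}
'a' @ 6: {7,8,9,10}
'b' @ 7: {11}  [accepting]
final: {11}; accept 11 in set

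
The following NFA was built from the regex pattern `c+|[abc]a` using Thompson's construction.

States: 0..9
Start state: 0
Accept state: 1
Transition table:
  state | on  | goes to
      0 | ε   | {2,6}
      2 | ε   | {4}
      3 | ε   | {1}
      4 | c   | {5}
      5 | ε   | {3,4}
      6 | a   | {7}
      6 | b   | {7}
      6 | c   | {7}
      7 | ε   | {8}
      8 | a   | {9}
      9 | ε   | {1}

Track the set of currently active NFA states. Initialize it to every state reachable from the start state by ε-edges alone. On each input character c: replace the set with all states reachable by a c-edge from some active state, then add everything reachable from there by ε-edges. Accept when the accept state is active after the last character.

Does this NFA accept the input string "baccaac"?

Answer: REJECT

Trace:
initial (ε-close {0}): {0,2,4,6}
'b' @ 1: {7,8}
'a' @ 2: {1,9}  (accept∈set)
'c' @ 3: {}  — no active states
rest 'caac' ignored (set empty)
end set {} — state 1 not in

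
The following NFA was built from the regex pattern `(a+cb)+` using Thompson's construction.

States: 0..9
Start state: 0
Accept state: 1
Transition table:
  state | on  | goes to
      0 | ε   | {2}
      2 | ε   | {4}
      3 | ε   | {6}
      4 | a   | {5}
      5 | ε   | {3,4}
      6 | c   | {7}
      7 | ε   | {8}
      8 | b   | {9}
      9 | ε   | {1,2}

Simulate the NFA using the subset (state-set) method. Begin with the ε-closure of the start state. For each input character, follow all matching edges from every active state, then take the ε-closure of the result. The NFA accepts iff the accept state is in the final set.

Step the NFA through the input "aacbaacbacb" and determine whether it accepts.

Answer: ACCEPT

Trace:
initial (ε-close {0}): {0,2,4}
'a' @ 1: {3,4,5,6}
'a' @ 2: {3,4,5,6}
'c' @ 3: {7,8}
'b' @ 4: {1,2,4,9}  ✓accept
'a' @ 5: {3,4,5,6}
'a' @ 6: {3,4,5,6}
'c' @ 7: {7,8}
'b' @ 8: {1,2,4,9}  ✓accept
'a' @ 9: {3,4,5,6}
'c' @ 10: {7,8}
'b' @ 11: {1,2,4,9}  ✓accept
final: {1,2,4,9}; accept 1 in set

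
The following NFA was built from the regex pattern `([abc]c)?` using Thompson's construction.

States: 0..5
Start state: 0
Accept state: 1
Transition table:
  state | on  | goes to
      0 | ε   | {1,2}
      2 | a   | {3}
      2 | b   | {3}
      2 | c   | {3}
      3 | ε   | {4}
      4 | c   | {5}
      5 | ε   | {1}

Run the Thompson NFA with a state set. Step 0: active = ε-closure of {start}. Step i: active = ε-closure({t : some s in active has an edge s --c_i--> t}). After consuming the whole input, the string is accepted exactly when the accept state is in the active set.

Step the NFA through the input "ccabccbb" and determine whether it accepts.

Answer: REJECT

Trace:
S₀ = ε-closure({0}) = {0,1,2}
'c' @ 1: {3,4}
'c' @ 2: {1,5}  ✓accept
'a' @ 3: {}  — no active states
rest 'bccbb' ignored (set empty)
after full input: {}  (accept=1 not in)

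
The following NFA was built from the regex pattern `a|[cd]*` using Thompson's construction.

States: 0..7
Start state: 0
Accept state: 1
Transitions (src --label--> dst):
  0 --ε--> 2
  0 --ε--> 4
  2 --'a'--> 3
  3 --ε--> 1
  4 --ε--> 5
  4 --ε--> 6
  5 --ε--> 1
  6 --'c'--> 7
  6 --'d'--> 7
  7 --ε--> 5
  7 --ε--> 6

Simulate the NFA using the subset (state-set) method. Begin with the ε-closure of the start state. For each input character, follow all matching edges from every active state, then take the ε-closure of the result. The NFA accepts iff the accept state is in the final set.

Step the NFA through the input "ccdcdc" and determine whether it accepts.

start: ε-closure({0}) = {0,1,2,4,5,6}
'c' @ 1: {1,5,6,7}  [accepting]
'c' @ 2: {1,5,6,7}  [accepting]
'd' @ 3: {1,5,6,7}  [accepting]
'c' @ 4: {1,5,6,7}  [accepting]
'd' @ 5: {1,5,6,7}  [accepting]
'c' @ 6: {1,5,6,7}  [accepting]
final: {1,5,6,7}; accept 1 in set

Answer: ACCEPT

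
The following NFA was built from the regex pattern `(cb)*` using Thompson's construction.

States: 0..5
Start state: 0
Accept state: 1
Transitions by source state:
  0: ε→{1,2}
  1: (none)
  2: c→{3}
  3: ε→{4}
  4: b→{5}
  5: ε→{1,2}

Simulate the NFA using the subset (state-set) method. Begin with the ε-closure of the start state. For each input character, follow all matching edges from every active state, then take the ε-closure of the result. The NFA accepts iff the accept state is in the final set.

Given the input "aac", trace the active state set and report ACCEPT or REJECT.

Answer: REJECT

Steps:
S₀ = ε-closure({0}) = {0,1,2}
'a' @ 1: {}  — dead — no transitions
rest 'ac' ignored (set empty)
end set {} — state 1 not in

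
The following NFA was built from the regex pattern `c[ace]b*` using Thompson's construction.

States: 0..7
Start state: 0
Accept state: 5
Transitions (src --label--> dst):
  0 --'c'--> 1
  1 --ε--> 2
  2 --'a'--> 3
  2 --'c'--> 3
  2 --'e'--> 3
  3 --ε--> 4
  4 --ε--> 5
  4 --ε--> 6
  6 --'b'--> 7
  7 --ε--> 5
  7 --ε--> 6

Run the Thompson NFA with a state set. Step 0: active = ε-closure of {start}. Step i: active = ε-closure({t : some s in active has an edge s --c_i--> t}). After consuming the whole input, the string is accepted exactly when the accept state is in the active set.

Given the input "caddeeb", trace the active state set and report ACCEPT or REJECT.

Answer: REJECT

Derivation:
start: ε-closure({0}) = {0}
'c' @ 1: {1,2}
'a' @ 2: {3,4,5,6}  (accept∈set)
'd' @ 3: {}  — state set empty
rest 'deeb' ignored (set empty)
final: {}; accept 5 not in set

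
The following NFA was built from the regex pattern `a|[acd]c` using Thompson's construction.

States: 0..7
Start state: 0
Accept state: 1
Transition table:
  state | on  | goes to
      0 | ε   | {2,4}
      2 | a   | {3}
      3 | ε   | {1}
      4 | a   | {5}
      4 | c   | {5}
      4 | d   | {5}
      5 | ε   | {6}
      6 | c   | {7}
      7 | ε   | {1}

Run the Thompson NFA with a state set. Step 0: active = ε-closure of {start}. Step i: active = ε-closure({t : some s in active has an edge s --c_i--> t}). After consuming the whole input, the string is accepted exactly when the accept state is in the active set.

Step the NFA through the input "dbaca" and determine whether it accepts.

Answer: REJECT

Steps:
start: ε-closure({0}) = {0,2,4}
'd' @ 1: {5,6}
'b' @ 2: {}  — dead — no transitions
rest 'aca' ignored (set empty)
end set {} — state 1 not in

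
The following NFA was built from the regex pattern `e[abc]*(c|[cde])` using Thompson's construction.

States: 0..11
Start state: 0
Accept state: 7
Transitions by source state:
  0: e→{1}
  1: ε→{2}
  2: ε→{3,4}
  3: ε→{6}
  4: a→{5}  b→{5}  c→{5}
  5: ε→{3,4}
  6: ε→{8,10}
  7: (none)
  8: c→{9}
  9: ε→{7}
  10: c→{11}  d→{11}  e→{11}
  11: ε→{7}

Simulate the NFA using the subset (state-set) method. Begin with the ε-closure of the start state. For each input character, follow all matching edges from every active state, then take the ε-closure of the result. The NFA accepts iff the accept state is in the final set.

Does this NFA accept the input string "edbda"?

initial (ε-close {0}): {0}
'e' @ 1: {1,2,3,4,6,8,10}
'd' @ 2: {7,11}  ✓accept
'b' @ 3: {}  — no active states
rest 'da' ignored (set empty)
end set {} — state 7 not in

Answer: REJECT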